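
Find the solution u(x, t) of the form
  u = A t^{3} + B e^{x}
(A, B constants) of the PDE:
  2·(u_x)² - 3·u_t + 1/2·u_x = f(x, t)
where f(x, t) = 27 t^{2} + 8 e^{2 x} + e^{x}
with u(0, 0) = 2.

Answer: u(x, t) = - 3 t^{3} + 2 e^{x}

Derivation:
Substitute the ansatz u = A t^{3} + B e^{x} into the left-hand side.
Derivatives of the ansatz:
  u_x = B e^{x}
  u_t = 3 A t^{2}
Term by term:
  2·(u_x)² = 2 B^{2} e^{2 x}
  -3·u_t = - 9 A t^{2}
  1/2·u_x = \frac{B e^{x}}{2}
So the left-hand side equals
  - 9 A t^{2} + 2 B^{2} e^{2 x} + \frac{B e^{x}}{2}
This must equal f(x, t) = 27 t^{2} + 8 e^{2 x} + e^{x} identically.
Matching coefficients of the independent functions:
  [t^{2}]:  - 9 A = 27
  [e^{x}]:  \frac{B}{2} = 1
  [e^{2 x}]:  2 B^{2} = 8
Solving: A = -3, B = 2.
Check against the point condition:
  u(0, 0) = 2  ⟹  B = 2  ✓
Hence u(x, t) = - 3 t^{3} + 2 e^{x}.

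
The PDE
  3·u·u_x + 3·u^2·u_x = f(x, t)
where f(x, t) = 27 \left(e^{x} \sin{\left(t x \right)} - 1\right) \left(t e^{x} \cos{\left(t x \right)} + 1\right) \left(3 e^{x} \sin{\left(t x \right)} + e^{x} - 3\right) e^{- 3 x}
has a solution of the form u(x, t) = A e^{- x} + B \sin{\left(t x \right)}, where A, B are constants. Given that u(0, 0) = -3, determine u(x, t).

Answer: u(x, t) = 3 \sin{\left(t x \right)} - 3 e^{- x}

Derivation:
Substitute the ansatz u = A e^{- x} + B \sin{\left(t x \right)} into the left-hand side.
Derivatives of the ansatz:
  u_x = - A e^{- x} + B t \cos{\left(t x \right)}
Term by term:
  3·u·u_x = - 3 A^{2} e^{- 2 x} + 3 A B t e^{- x} \cos{\left(t x \right)} - 3 A B e^{- x} \sin{\left(t x \right)} + 3 B^{2} t \sin{\left(t x \right)} \cos{\left(t x \right)}
  3·u^2·u_x = - 3 A^{3} e^{- 3 x} + 3 A^{2} B t e^{- 2 x} \cos{\left(t x \right)} - 6 A^{2} B e^{- 2 x} \sin{\left(t x \right)} + 6 A B^{2} t e^{- x} \sin{\left(t x \right)} \cos{\left(t x \right)} - 3 A B^{2} e^{- x} \sin^{2}{\left(t x \right)} + 3 B^{3} t \sin^{2}{\left(t x \right)} \cos{\left(t x \right)}
So the left-hand side equals
  - 3 A^{3} e^{- 3 x} + 3 A^{2} B t e^{- 2 x} \cos{\left(t x \right)} - 6 A^{2} B e^{- 2 x} \sin{\left(t x \right)} - 3 A^{2} e^{- 2 x} + 6 A B^{2} t e^{- x} \sin{\left(t x \right)} \cos{\left(t x \right)} - 3 A B^{2} e^{- x} \sin^{2}{\left(t x \right)} + 3 A B t e^{- x} \cos{\left(t x \right)} - 3 A B e^{- x} \sin{\left(t x \right)} + 3 B^{3} t \sin^{2}{\left(t x \right)} \cos{\left(t x \right)} + 3 B^{2} t \sin{\left(t x \right)} \cos{\left(t x \right)}
This must equal f(x, t) identically; expanded, f = 81 t \sin^{2}{\left(t x \right)} \cos{\left(t x \right)} + 27 t \sin{\left(t x \right)} \cos{\left(t x \right)} - 162 t e^{- x} \sin{\left(t x \right)} \cos{\left(t x \right)} - 27 t e^{- x} \cos{\left(t x \right)} + 81 t e^{- 2 x} \cos{\left(t x \right)} + 81 e^{- x} \sin^{2}{\left(t x \right)} + 27 e^{- x} \sin{\left(t x \right)} - 162 e^{- 2 x} \sin{\left(t x \right)} - 27 e^{- 2 x} + 81 e^{- 3 x}.
Matching coefficients of the independent functions:
  [e^{- 2 x} \sin{\left(t x \right)}]:  - 6 A^{2} B = -162
  [e^{- x} \sin{\left(t x \right)}]:  - 3 A B = 27
  [e^{- x} \sin^{2}{\left(t x \right)}]:  - 3 A B^{2} = 81
  [t e^{- 2 x} \cos{\left(t x \right)}]:  3 A^{2} B = 81
  [t e^{- x} \cos{\left(t x \right)}]:  3 A B = -27
  [t \sin{\left(t x \right)} \cos{\left(t x \right)}]:  3 B^{2} = 27
  [t \sin^{2}{\left(t x \right)} \cos{\left(t x \right)}]:  3 B^{3} = 81
  [t e^{- x} \sin{\left(t x \right)} \cos{\left(t x \right)}]:  6 A B^{2} = -162
  [e^{- 3 x}]:  - 3 A^{3} = 81
  [e^{- 2 x}]:  - 3 A^{2} = -27
Solving: A = -3, B = 3.
Check against the point condition:
  u(0, 0) = -3  ⟹  A = -3  ✓
Hence u(x, t) = 3 \sin{\left(t x \right)} - 3 e^{- x}.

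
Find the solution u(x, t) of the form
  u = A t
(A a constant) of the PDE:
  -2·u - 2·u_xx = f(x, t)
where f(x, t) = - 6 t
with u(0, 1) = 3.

Answer: u(x, t) = 3 t

Derivation:
Substitute the ansatz u = A t into the left-hand side.
Derivatives of the ansatz:
  u_xx = 0
Term by term:
  -2·u = - 2 A t
  -2·u_xx = 0
So the left-hand side equals
  - 2 A t
This must equal f(x, t) = - 6 t identically.
Matching coefficients of the independent functions:
  [t]:  - 2 A = -6
Solving: A = 3.
Check against the point condition:
  u(0, 1) = 3  ⟹  A = 3  ✓
Hence u(x, t) = 3 t.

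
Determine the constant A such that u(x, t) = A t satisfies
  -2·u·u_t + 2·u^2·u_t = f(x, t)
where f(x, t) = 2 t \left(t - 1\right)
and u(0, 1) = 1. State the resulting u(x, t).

Substitute the ansatz u = A t into the left-hand side.
Derivatives of the ansatz:
  u_t = A
Term by term:
  -2·u·u_t = - 2 A^{2} t
  2·u^2·u_t = 2 A^{3} t^{2}
So the left-hand side equals
  2 A^{3} t^{2} - 2 A^{2} t
This must equal f(x, t) identically; expanded, f = 2 t^{2} - 2 t.
Matching coefficients of the independent functions:
  [t]:  - 2 A^{2} = -2
  [t^{2}]:  2 A^{3} = 2
Solving: A = 1.
Check against the point condition:
  u(0, 1) = 1  ⟹  A = 1  ✓
Hence u(x, t) = t.

Answer: u(x, t) = t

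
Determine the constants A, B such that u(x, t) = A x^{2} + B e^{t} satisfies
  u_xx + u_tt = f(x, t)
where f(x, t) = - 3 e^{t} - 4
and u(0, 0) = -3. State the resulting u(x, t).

Substitute the ansatz u = A x^{2} + B e^{t} into the left-hand side.
Derivatives of the ansatz:
  u_xx = 2 A
  u_tt = B e^{t}
Term by term:
  u_xx = 2 A
  u_tt = B e^{t}
So the left-hand side equals
  2 A + B e^{t}
This must equal f(x, t) = - 3 e^{t} - 4 identically.
Matching coefficients of the independent functions:
  [constant term]:  2 A = -4
  [e^{t}]:  B = -3
Solving: A = -2, B = -3.
Check against the point condition:
  u(0, 0) = -3  ⟹  B = -3  ✓
Hence u(x, t) = - 2 x^{2} - 3 e^{t}.

Answer: u(x, t) = - 2 x^{2} - 3 e^{t}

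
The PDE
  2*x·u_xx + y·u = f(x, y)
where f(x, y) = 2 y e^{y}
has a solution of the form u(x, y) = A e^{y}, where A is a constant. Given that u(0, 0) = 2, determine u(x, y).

Substitute the ansatz u = A e^{y} into the left-hand side.
Derivatives of the ansatz:
  u_xx = 0
Term by term:
  2*x·u_xx = 0
  y·u = A y e^{y}
So the left-hand side equals
  A y e^{y}
This must equal f(x, y) = 2 y e^{y} identically.
Matching coefficients of the independent functions:
  [y e^{y}]:  A = 2
Solving: A = 2.
Check against the point condition:
  u(0, 0) = 2  ⟹  A = 2  ✓
Hence u(x, y) = 2 e^{y}.

Answer: u(x, y) = 2 e^{y}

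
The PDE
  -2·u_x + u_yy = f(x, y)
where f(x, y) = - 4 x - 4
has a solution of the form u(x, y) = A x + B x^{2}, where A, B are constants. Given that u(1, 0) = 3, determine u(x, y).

Answer: u(x, y) = x^{2} + 2 x

Derivation:
Substitute the ansatz u = A x + B x^{2} into the left-hand side.
Derivatives of the ansatz:
  u_x = A + 2 B x
  u_yy = 0
Term by term:
  -2·u_x = - 2 A - 4 B x
  u_yy = 0
So the left-hand side equals
  - 2 A - 4 B x
This must equal f(x, y) = - 4 x - 4 identically.
Matching coefficients of the independent functions:
  [constant term]:  - 2 A = -4
  [x]:  - 4 B = -4
Solving: A = 2, B = 1.
Check against the point condition:
  u(1, 0) = 3  ⟹  A + B = 3  ✓
Hence u(x, y) = x^{2} + 2 x.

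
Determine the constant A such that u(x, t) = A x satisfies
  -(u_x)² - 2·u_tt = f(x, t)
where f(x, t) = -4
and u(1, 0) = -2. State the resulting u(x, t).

Substitute the ansatz u = A x into the left-hand side.
Derivatives of the ansatz:
  u_x = A
  u_tt = 0
Term by term:
  -(u_x)² = - A^{2}
  -2·u_tt = 0
So the left-hand side equals
  - A^{2}
This must equal f(x, t) = -4 identically.
Matching coefficients of the independent functions:
  [constant term]:  - A^{2} = -4
These equations allow (A) = (-2) or (2).
Impose the point condition(s):
  u(1, 0) = -2  ⟹  A = -2
Only A = -2 satisfies everything.
Hence u(x, t) = - 2 x.

Answer: u(x, t) = - 2 x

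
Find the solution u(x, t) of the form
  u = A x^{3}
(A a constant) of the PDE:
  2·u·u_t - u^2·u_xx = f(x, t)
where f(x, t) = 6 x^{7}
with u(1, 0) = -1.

Answer: u(x, t) = - x^{3}

Derivation:
Substitute the ansatz u = A x^{3} into the left-hand side.
Derivatives of the ansatz:
  u_t = 0
  u_xx = 6 A x
Term by term:
  2·u·u_t = 0
  -u^2·u_xx = - 6 A^{3} x^{7}
So the left-hand side equals
  - 6 A^{3} x^{7}
This must equal f(x, t) = 6 x^{7} identically.
Matching coefficients of the independent functions:
  [x^{7}]:  - 6 A^{3} = 6
Solving: A = -1.
Check against the point condition:
  u(1, 0) = -1  ⟹  A = -1  ✓
Hence u(x, t) = - x^{3}.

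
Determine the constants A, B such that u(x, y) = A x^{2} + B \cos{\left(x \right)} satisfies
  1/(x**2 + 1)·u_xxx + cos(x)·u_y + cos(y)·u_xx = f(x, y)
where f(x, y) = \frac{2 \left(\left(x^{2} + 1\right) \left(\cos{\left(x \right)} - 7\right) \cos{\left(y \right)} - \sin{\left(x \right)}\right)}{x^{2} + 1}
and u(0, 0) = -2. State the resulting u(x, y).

Answer: u(x, y) = - 7 x^{2} - 2 \cos{\left(x \right)}

Derivation:
Substitute the ansatz u = A x^{2} + B \cos{\left(x \right)} into the left-hand side.
Derivatives of the ansatz:
  u_xxx = B \sin{\left(x \right)}
  u_y = 0
  u_xx = 2 A - B \cos{\left(x \right)}
Term by term:
  1/(x**2 + 1)·u_xxx = \frac{B \sin{\left(x \right)}}{x^{2} + 1}
  cos(x)·u_y = 0
  cos(y)·u_xx = 2 A \cos{\left(y \right)} - B \cos{\left(x \right)} \cos{\left(y \right)}
So the left-hand side equals
  2 A \cos{\left(y \right)} - B \cos{\left(x \right)} \cos{\left(y \right)} + \frac{B \sin{\left(x \right)}}{x^{2} + 1}
This must equal f(x, y) identically; expanded, f = 2 \cos{\left(x \right)} \cos{\left(y \right)} - 14 \cos{\left(y \right)} - \frac{2 \sin{\left(x \right)}}{x^{2} + 1}.
Matching coefficients of the independent functions:
  [\frac{\sin{\left(x \right)}}{x^{2} + 1}]:  B = -2
  [\cos{\left(x \right)} \cos{\left(y \right)}]:  - B = 2
  [\cos{\left(y \right)}]:  2 A = -14
Solving: A = -7, B = -2.
Check against the point condition:
  u(0, 0) = -2  ⟹  B = -2  ✓
Hence u(x, y) = - 7 x^{2} - 2 \cos{\left(x \right)}.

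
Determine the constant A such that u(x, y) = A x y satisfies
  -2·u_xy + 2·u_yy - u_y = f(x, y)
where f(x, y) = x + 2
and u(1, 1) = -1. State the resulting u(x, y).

Substitute the ansatz u = A x y into the left-hand side.
Derivatives of the ansatz:
  u_xy = A
  u_yy = 0
  u_y = A x
Term by term:
  -2·u_xy = - 2 A
  2·u_yy = 0
  -u_y = - A x
So the left-hand side equals
  - A x - 2 A
This must equal f(x, y) = x + 2 identically.
Matching coefficients of the independent functions:
  [constant term]:  - 2 A = 2
  [x]:  - A = 1
Solving: A = -1.
Check against the point condition:
  u(1, 1) = -1  ⟹  A = -1  ✓
Hence u(x, y) = - x y.

Answer: u(x, y) = - x y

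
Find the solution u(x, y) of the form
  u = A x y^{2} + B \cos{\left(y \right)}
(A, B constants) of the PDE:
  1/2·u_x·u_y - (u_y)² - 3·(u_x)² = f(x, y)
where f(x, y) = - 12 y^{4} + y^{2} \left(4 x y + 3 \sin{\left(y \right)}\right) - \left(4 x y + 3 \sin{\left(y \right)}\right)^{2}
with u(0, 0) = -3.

Substitute the ansatz u = A x y^{2} + B \cos{\left(y \right)} into the left-hand side.
Derivatives of the ansatz:
  u_x = A y^{2}
  u_y = 2 A x y - B \sin{\left(y \right)}
Term by term:
  1/2·u_x·u_y = A^{2} x y^{3} - \frac{A B y^{2} \sin{\left(y \right)}}{2}
  -(u_y)² = - 4 A^{2} x^{2} y^{2} + 4 A B x y \sin{\left(y \right)} - B^{2} \sin^{2}{\left(y \right)}
  -3·(u_x)² = - 3 A^{2} y^{4}
So the left-hand side equals
  - 4 A^{2} x^{2} y^{2} + A^{2} x y^{3} - 3 A^{2} y^{4} + 4 A B x y \sin{\left(y \right)} - \frac{A B y^{2} \sin{\left(y \right)}}{2} - B^{2} \sin^{2}{\left(y \right)}
This must equal f(x, y) identically; expanded, f = - 16 x^{2} y^{2} + 4 x y^{3} - 24 x y \sin{\left(y \right)} - 12 y^{4} + 3 y^{2} \sin{\left(y \right)} - 9 \sin^{2}{\left(y \right)}.
Matching coefficients of the independent functions:
  [y^{4}]:  - 3 A^{2} = -12
  [x y^{3}]:  A^{2} = 4
  [x^{2} y^{2}]:  - 4 A^{2} = -16
  [y^{2} \sin{\left(y \right)}]:  - \frac{A B}{2} = 3
  [x y \sin{\left(y \right)}]:  4 A B = -24
  [\sin^{2}{\left(y \right)}]:  - B^{2} = -9
These equations allow (A, B) = (-2, 3) or (2, -3).
Impose the point condition(s):
  u(0, 0) = -3  ⟹  B = -3
Only A = 2, B = -3 satisfies everything.
Hence u(x, y) = 2 x y^{2} - 3 \cos{\left(y \right)}.

Answer: u(x, y) = 2 x y^{2} - 3 \cos{\left(y \right)}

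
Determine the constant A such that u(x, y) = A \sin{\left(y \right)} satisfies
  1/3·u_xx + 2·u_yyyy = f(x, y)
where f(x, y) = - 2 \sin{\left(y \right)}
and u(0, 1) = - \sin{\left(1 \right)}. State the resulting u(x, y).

Substitute the ansatz u = A \sin{\left(y \right)} into the left-hand side.
Derivatives of the ansatz:
  u_xx = 0
  u_yyyy = A \sin{\left(y \right)}
Term by term:
  1/3·u_xx = 0
  2·u_yyyy = 2 A \sin{\left(y \right)}
So the left-hand side equals
  2 A \sin{\left(y \right)}
This must equal f(x, y) = - 2 \sin{\left(y \right)} identically.
Matching coefficients of the independent functions:
  [\sin{\left(y \right)}]:  2 A = -2
Solving: A = -1.
Check against the point condition:
  u(0, 1) = - \sin{\left(1 \right)}  ⟹  A \sin{\left(1 \right)} = - \sin{\left(1 \right)}  ✓
Hence u(x, y) = - \sin{\left(y \right)}.

Answer: u(x, y) = - \sin{\left(y \right)}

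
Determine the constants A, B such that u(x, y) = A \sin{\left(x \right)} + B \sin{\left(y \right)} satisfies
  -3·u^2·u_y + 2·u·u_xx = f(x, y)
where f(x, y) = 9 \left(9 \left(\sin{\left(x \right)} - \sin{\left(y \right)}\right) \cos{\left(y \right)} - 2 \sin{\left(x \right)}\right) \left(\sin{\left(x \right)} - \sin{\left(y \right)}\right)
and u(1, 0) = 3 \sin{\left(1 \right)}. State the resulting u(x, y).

Substitute the ansatz u = A \sin{\left(x \right)} + B \sin{\left(y \right)} into the left-hand side.
Derivatives of the ansatz:
  u_y = B \cos{\left(y \right)}
  u_xx = - A \sin{\left(x \right)}
Term by term:
  -3·u^2·u_y = - 3 A^{2} B \sin^{2}{\left(x \right)} \cos{\left(y \right)} - 6 A B^{2} \sin{\left(x \right)} \sin{\left(y \right)} \cos{\left(y \right)} - 3 B^{3} \sin^{2}{\left(y \right)} \cos{\left(y \right)}
  2·u·u_xx = - 2 A^{2} \sin^{2}{\left(x \right)} - 2 A B \sin{\left(x \right)} \sin{\left(y \right)}
So the left-hand side equals
  - 3 A^{2} B \sin^{2}{\left(x \right)} \cos{\left(y \right)} - 2 A^{2} \sin^{2}{\left(x \right)} - 6 A B^{2} \sin{\left(x \right)} \sin{\left(y \right)} \cos{\left(y \right)} - 2 A B \sin{\left(x \right)} \sin{\left(y \right)} - 3 B^{3} \sin^{2}{\left(y \right)} \cos{\left(y \right)}
This must equal f(x, y) identically; expanded, f = 81 \sin^{2}{\left(x \right)} \cos{\left(y \right)} - 18 \sin^{2}{\left(x \right)} - 162 \sin{\left(x \right)} \sin{\left(y \right)} \cos{\left(y \right)} + 18 \sin{\left(x \right)} \sin{\left(y \right)} + 81 \sin^{2}{\left(y \right)} \cos{\left(y \right)}.
Matching coefficients of the independent functions:
  [\sin{\left(x \right)} \sin{\left(y \right)}]:  - 2 A B = 18
  [\sin^{2}{\left(x \right)} \cos{\left(y \right)}]:  - 3 A^{2} B = 81
  [\sin^{2}{\left(y \right)} \cos{\left(y \right)}]:  - 3 B^{3} = 81
  [\sin{\left(x \right)} \sin{\left(y \right)} \cos{\left(y \right)}]:  - 6 A B^{2} = -162
  [\sin^{2}{\left(x \right)}]:  - 2 A^{2} = -18
Solving: A = 3, B = -3.
Check against the point condition:
  u(1, 0) = 3 \sin{\left(1 \right)}  ⟹  A \sin{\left(1 \right)} = 3 \sin{\left(1 \right)}  ✓
Hence u(x, y) = 3 \sin{\left(x \right)} - 3 \sin{\left(y \right)}.

Answer: u(x, y) = 3 \sin{\left(x \right)} - 3 \sin{\left(y \right)}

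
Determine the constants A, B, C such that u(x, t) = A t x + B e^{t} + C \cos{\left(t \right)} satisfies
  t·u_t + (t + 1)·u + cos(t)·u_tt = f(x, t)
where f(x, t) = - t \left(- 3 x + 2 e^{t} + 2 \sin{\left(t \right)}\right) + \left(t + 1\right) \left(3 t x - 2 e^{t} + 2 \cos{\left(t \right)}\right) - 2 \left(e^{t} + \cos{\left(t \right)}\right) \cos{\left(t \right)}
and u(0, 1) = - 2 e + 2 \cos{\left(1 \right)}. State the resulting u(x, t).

Substitute the ansatz u = A t x + B e^{t} + C \cos{\left(t \right)} into the left-hand side.
Derivatives of the ansatz:
  u_t = A x + B e^{t} - C \sin{\left(t \right)}
  u_tt = B e^{t} - C \cos{\left(t \right)}
Term by term:
  t·u_t = A t x + B t e^{t} - C t \sin{\left(t \right)}
  (t + 1)·u = A t^{2} x + A t x + B t e^{t} + B e^{t} + C t \cos{\left(t \right)} + C \cos{\left(t \right)}
  cos(t)·u_tt = B e^{t} \cos{\left(t \right)} - C \cos^{2}{\left(t \right)}
So the left-hand side equals
  A t^{2} x + 2 A t x + 2 B t e^{t} + B e^{t} \cos{\left(t \right)} + B e^{t} - C t \sin{\left(t \right)} + C t \cos{\left(t \right)} - C \cos^{2}{\left(t \right)} + C \cos{\left(t \right)}
This must equal f(x, t) identically; expanded, f = 3 t^{2} x + 6 t x - 4 t e^{t} - 2 t \sin{\left(t \right)} + 2 t \cos{\left(t \right)} - 2 e^{t} \cos{\left(t \right)} - 2 e^{t} - 2 \cos^{2}{\left(t \right)} + 2 \cos{\left(t \right)}.
Matching coefficients of the independent functions:
  [t x]:  2 A = 6
  [t e^{t}]:  2 B = -4
  [t \sin{\left(t \right)}, \cos^{2}{\left(t \right)}]:  - C = -2
  [t \cos{\left(t \right)}, \cos{\left(t \right)}]:  C = 2
  [t^{2} x]:  A = 3
  [e^{t} \cos{\left(t \right)}, e^{t}]:  B = -2
Solving: A = 3, B = -2, C = 2.
Check against the point condition:
  u(0, 1) = - 2 e + 2 \cos{\left(1 \right)}  ⟹  e B + C \cos{\left(1 \right)} = - 2 e + 2 \cos{\left(1 \right)}  ✓
Hence u(x, t) = 3 t x - 2 e^{t} + 2 \cos{\left(t \right)}.

Answer: u(x, t) = 3 t x - 2 e^{t} + 2 \cos{\left(t \right)}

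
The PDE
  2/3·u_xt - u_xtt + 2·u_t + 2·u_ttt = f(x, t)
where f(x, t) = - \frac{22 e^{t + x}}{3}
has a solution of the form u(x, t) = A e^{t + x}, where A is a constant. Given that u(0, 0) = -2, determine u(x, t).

Answer: u(x, t) = - 2 e^{t + x}

Derivation:
Substitute the ansatz u = A e^{t + x} into the left-hand side.
Derivatives of the ansatz:
  u_xt = A e^{t} e^{x}
  u_xtt = A e^{t} e^{x}
  u_t = A e^{t} e^{x}
  u_ttt = A e^{t} e^{x}
Term by term:
  2/3·u_xt = \frac{2 A e^{t} e^{x}}{3}
  -u_xtt = - A e^{t} e^{x}
  2·u_t = 2 A e^{t} e^{x}
  2·u_ttt = 2 A e^{t} e^{x}
So the left-hand side equals
  \frac{11 A e^{t} e^{x}}{3}
This must equal f(x, t) identically; expanded, f = - \frac{22 e^{t} e^{x}}{3}.
Matching coefficients of the independent functions:
  [e^{t} e^{x}]:  \frac{11 A}{3} = - \frac{22}{3}
Solving: A = -2.
Check against the point condition:
  u(0, 0) = -2  ⟹  A = -2  ✓
Hence u(x, t) = - 2 e^{t + x}.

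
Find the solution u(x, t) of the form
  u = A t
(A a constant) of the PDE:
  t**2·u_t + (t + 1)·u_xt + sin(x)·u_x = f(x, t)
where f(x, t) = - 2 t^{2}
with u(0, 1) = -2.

Substitute the ansatz u = A t into the left-hand side.
Derivatives of the ansatz:
  u_t = A
  u_xt = 0
  u_x = 0
Term by term:
  t**2·u_t = A t^{2}
  (t + 1)·u_xt = 0
  sin(x)·u_x = 0
So the left-hand side equals
  A t^{2}
This must equal f(x, t) = - 2 t^{2} identically.
Matching coefficients of the independent functions:
  [t^{2}]:  A = -2
Solving: A = -2.
Check against the point condition:
  u(0, 1) = -2  ⟹  A = -2  ✓
Hence u(x, t) = - 2 t.

Answer: u(x, t) = - 2 t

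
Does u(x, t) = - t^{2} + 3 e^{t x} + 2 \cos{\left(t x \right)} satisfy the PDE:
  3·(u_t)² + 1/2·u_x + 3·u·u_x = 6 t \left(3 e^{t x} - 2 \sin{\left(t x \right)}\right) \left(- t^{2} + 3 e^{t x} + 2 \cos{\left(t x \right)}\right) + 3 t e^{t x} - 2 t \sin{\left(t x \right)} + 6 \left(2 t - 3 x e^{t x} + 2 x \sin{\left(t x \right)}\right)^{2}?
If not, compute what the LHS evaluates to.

Evaluate each term of the left-hand side for u = - t^{2} + 3 e^{t x} + 2 \cos{\left(t x \right)}.
Derivatives:
  u_t = - 2 t + 3 x e^{t x} - 2 x \sin{\left(t x \right)}
  u_x = 3 t e^{t x} - 2 t \sin{\left(t x \right)}
Terms:
  3·(u_t)² = 3 \left(2 t - 3 x e^{t x} + 2 x \sin{\left(t x \right)}\right)^{2}
  1/2·u_x = \frac{t \left(3 e^{t x} - 2 \sin{\left(t x \right)}\right)}{2}
  3·u·u_x = 3 t \left(3 e^{t x} - 2 \sin{\left(t x \right)}\right) \left(- t^{2} + 3 e^{t x} + 2 \cos{\left(t x \right)}\right)
Sum: LHS = 3 t \left(3 e^{t x} - 2 \sin{\left(t x \right)}\right) \left(- t^{2} + 3 e^{t x} + 2 \cos{\left(t x \right)}\right) + \frac{3 t e^{t x}}{2} - t \sin{\left(t x \right)} + 3 \left(2 t - 3 x e^{t x} + 2 x \sin{\left(t x \right)}\right)^{2}
Given right-hand side: 6 t \left(3 e^{t x} - 2 \sin{\left(t x \right)}\right) \left(- t^{2} + 3 e^{t x} + 2 \cos{\left(t x \right)}\right) + 3 t e^{t x} - 2 t \sin{\left(t x \right)} + 6 \left(2 t - 3 x e^{t x} + 2 x \sin{\left(t x \right)}\right)^{2}. Difference LHS − RHS = - 3 t \left(3 e^{t x} - 2 \sin{\left(t x \right)}\right) \left(- t^{2} + 3 e^{t x} + 2 \cos{\left(t x \right)}\right) - \frac{3 t e^{t x}}{2} + t \sin{\left(t x \right)} - 3 \left(2 t - 3 x e^{t x} + 2 x \sin{\left(t x \right)}\right)^{2} ≠ 0, so u is not a solution.

Answer: No, the LHS evaluates to 3 t \left(3 e^{t x} - 2 \sin{\left(t x \right)}\right) \left(- t^{2} + 3 e^{t x} + 2 \cos{\left(t x \right)}\right) + \frac{3 t e^{t x}}{2} - t \sin{\left(t x \right)} + 3 \left(2 t - 3 x e^{t x} + 2 x \sin{\left(t x \right)}\right)^{2}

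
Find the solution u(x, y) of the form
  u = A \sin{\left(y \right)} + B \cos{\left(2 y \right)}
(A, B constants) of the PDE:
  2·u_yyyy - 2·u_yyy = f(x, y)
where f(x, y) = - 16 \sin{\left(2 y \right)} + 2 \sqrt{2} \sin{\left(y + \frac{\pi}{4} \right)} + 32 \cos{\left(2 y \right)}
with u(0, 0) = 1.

Substitute the ansatz u = A \sin{\left(y \right)} + B \cos{\left(2 y \right)} into the left-hand side.
Derivatives of the ansatz:
  u_yyyy = A \sin{\left(y \right)} + 16 B \cos{\left(2 y \right)}
  u_yyy = - A \cos{\left(y \right)} + 8 B \sin{\left(2 y \right)}
Term by term:
  2·u_yyyy = 2 A \sin{\left(y \right)} + 32 B \cos{\left(2 y \right)}
  -2·u_yyy = 2 A \cos{\left(y \right)} - 16 B \sin{\left(2 y \right)}
So the left-hand side equals
  2 A \sin{\left(y \right)} + 2 A \cos{\left(y \right)} - 16 B \sin{\left(2 y \right)} + 32 B \cos{\left(2 y \right)}
This must equal f(x, y) identically; expanded, f = 2 \sin{\left(y \right)} - 16 \sin{\left(2 y \right)} + 2 \cos{\left(y \right)} + 32 \cos{\left(2 y \right)}.
Matching coefficients of the independent functions:
  [\sin{\left(y \right)}, \cos{\left(y \right)}]:  2 A = 2
  [\sin{\left(2 y \right)}]:  - 16 B = -16
  [\cos{\left(2 y \right)}]:  32 B = 32
Solving: A = 1, B = 1.
Check against the point condition:
  u(0, 0) = 1  ⟹  B = 1  ✓
Hence u(x, y) = \sin{\left(y \right)} + \cos{\left(2 y \right)}.

Answer: u(x, y) = \sin{\left(y \right)} + \cos{\left(2 y \right)}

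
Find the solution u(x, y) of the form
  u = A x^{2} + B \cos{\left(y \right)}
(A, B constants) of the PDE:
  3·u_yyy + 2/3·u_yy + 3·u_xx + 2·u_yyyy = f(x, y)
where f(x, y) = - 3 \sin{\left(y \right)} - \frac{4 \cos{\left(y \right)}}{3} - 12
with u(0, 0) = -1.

Answer: u(x, y) = - 2 x^{2} - \cos{\left(y \right)}

Derivation:
Substitute the ansatz u = A x^{2} + B \cos{\left(y \right)} into the left-hand side.
Derivatives of the ansatz:
  u_yyy = B \sin{\left(y \right)}
  u_yy = - B \cos{\left(y \right)}
  u_xx = 2 A
  u_yyyy = B \cos{\left(y \right)}
Term by term:
  3·u_yyy = 3 B \sin{\left(y \right)}
  2/3·u_yy = - \frac{2 B \cos{\left(y \right)}}{3}
  3·u_xx = 6 A
  2·u_yyyy = 2 B \cos{\left(y \right)}
So the left-hand side equals
  6 A + 3 B \sin{\left(y \right)} + \frac{4 B \cos{\left(y \right)}}{3}
This must equal f(x, y) = - 3 \sin{\left(y \right)} - \frac{4 \cos{\left(y \right)}}{3} - 12 identically.
Matching coefficients of the independent functions:
  [constant term]:  6 A = -12
  [\sin{\left(y \right)}]:  3 B = -3
  [\cos{\left(y \right)}]:  \frac{4 B}{3} = - \frac{4}{3}
Solving: A = -2, B = -1.
Check against the point condition:
  u(0, 0) = -1  ⟹  B = -1  ✓
Hence u(x, y) = - 2 x^{2} - \cos{\left(y \right)}.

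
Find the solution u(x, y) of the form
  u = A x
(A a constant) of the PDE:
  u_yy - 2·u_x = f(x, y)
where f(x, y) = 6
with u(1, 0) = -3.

Substitute the ansatz u = A x into the left-hand side.
Derivatives of the ansatz:
  u_yy = 0
  u_x = A
Term by term:
  u_yy = 0
  -2·u_x = - 2 A
So the left-hand side equals
  - 2 A
This must equal f(x, y) = 6 identically.
Matching coefficients of the independent functions:
  [constant term]:  - 2 A = 6
Solving: A = -3.
Check against the point condition:
  u(1, 0) = -3  ⟹  A = -3  ✓
Hence u(x, y) = - 3 x.

Answer: u(x, y) = - 3 x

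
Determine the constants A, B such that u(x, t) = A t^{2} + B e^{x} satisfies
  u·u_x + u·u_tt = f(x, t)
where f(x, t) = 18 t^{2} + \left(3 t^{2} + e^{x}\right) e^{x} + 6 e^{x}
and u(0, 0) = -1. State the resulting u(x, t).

Substitute the ansatz u = A t^{2} + B e^{x} into the left-hand side.
Derivatives of the ansatz:
  u_x = B e^{x}
  u_tt = 2 A
Term by term:
  u·u_x = A B t^{2} e^{x} + B^{2} e^{2 x}
  u·u_tt = 2 A^{2} t^{2} + 2 A B e^{x}
So the left-hand side equals
  2 A^{2} t^{2} + A B t^{2} e^{x} + 2 A B e^{x} + B^{2} e^{2 x}
This must equal f(x, t) = 18 t^{2} + \left(3 t^{2} + e^{x}\right) e^{x} + 6 e^{x} identically.
Matching coefficients of the independent functions:
  [t^{2}]:  2 A^{2} = 18
  [t^{2} e^{x}]:  A B = 3
  [e^{x}]:  2 A B = 6
  [e^{2 x}]:  B^{2} = 1
These equations allow (A, B) = (-3, -1) or (3, 1).
Impose the point condition(s):
  u(0, 0) = -1  ⟹  B = -1
Only A = -3, B = -1 satisfies everything.
Hence u(x, t) = - 3 t^{2} - e^{x}.

Answer: u(x, t) = - 3 t^{2} - e^{x}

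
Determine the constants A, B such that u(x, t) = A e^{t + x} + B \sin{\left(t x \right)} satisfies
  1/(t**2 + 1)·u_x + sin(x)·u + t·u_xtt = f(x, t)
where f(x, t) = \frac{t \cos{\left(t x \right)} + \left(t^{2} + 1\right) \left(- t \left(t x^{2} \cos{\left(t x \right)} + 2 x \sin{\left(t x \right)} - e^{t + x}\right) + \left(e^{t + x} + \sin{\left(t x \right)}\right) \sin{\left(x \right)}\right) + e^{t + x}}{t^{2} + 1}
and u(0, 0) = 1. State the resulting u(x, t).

Substitute the ansatz u = A e^{t + x} + B \sin{\left(t x \right)} into the left-hand side.
Derivatives of the ansatz:
  u_x = A e^{t} e^{x} + B t \cos{\left(t x \right)}
  u_xtt = A e^{t} e^{x} - B t x^{2} \cos{\left(t x \right)} - 2 B x \sin{\left(t x \right)}
Term by term:
  1/(t**2 + 1)·u_x = \frac{A e^{t} e^{x}}{t^{2} + 1} + \frac{B t \cos{\left(t x \right)}}{t^{2} + 1}
  sin(x)·u = A e^{t} e^{x} \sin{\left(x \right)} + B \sin{\left(x \right)} \sin{\left(t x \right)}
  t·u_xtt = A t e^{t} e^{x} - B t^{2} x^{2} \cos{\left(t x \right)} - 2 B t x \sin{\left(t x \right)}
So the left-hand side equals
  A t e^{t} e^{x} + A e^{t} e^{x} \sin{\left(x \right)} + \frac{A e^{t} e^{x}}{t^{2} + 1} - B t^{2} x^{2} \cos{\left(t x \right)} - 2 B t x \sin{\left(t x \right)} + \frac{B t \cos{\left(t x \right)}}{t^{2} + 1} + B \sin{\left(x \right)} \sin{\left(t x \right)}
This must equal f(x, t) identically; expanded, f = - t^{2} x^{2} \cos{\left(t x \right)} - 2 t x \sin{\left(t x \right)} + t e^{t} e^{x} + \frac{t \cos{\left(t x \right)}}{t^{2} + 1} + e^{t} e^{x} \sin{\left(x \right)} + \sin{\left(x \right)} \sin{\left(t x \right)} + \frac{e^{t} e^{x}}{t^{2} + 1}.
Matching coefficients of the independent functions:
  [\sin{\left(x \right)} \sin{\left(t x \right)}, \frac{t \cos{\left(t x \right)}}{t^{2} + 1}]:  B = 1
  [t x \sin{\left(t x \right)}]:  - 2 B = -2
  [t e^{t} e^{x}, \frac{e^{t} e^{x}}{t^{2} + 1}, e^{t} e^{x} \sin{\left(x \right)}]:  A = 1
  [t^{2} x^{2} \cos{\left(t x \right)}]:  - B = -1
Solving: A = 1, B = 1.
Check against the point condition:
  u(0, 0) = 1  ⟹  A = 1  ✓
Hence u(x, t) = e^{t + x} + \sin{\left(t x \right)}.

Answer: u(x, t) = e^{t + x} + \sin{\left(t x \right)}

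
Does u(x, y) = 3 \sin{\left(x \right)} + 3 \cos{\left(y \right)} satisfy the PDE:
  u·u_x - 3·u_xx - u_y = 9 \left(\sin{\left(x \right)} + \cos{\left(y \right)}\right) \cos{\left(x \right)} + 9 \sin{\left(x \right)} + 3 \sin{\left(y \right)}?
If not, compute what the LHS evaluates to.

Evaluate each term of the left-hand side for u = 3 \sin{\left(x \right)} + 3 \cos{\left(y \right)}.
Derivatives:
  u_x = 3 \cos{\left(x \right)}
  u_xx = - 3 \sin{\left(x \right)}
  u_y = - 3 \sin{\left(y \right)}
Terms:
  u·u_x = 9 \left(\sin{\left(x \right)} + \cos{\left(y \right)}\right) \cos{\left(x \right)}
  -3·u_xx = 9 \sin{\left(x \right)}
  -u_y = 3 \sin{\left(y \right)}
Sum: LHS = 9 \left(\sin{\left(x \right)} + \cos{\left(y \right)}\right) \cos{\left(x \right)} + 9 \sin{\left(x \right)} + 3 \sin{\left(y \right)}
This is exactly the given right-hand side, so u is a solution.

Answer: Yes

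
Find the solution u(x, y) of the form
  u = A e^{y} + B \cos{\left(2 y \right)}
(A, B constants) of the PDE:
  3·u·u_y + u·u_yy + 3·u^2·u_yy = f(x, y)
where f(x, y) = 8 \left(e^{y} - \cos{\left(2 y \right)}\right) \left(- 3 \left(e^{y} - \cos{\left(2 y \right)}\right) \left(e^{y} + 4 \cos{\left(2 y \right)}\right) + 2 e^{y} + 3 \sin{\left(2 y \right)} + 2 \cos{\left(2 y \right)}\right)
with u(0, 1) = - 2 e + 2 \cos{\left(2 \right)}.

Substitute the ansatz u = A e^{y} + B \cos{\left(2 y \right)} into the left-hand side.
Derivatives of the ansatz:
  u_y = A e^{y} - 2 B \sin{\left(2 y \right)}
  u_yy = A e^{y} - 4 B \cos{\left(2 y \right)}
Term by term:
  3·u·u_y = 3 A^{2} e^{2 y} - 6 A B e^{y} \sin{\left(2 y \right)} + 3 A B e^{y} \cos{\left(2 y \right)} - 6 B^{2} \sin{\left(2 y \right)} \cos{\left(2 y \right)}
  u·u_yy = A^{2} e^{2 y} - 3 A B e^{y} \cos{\left(2 y \right)} - 4 B^{2} \cos^{2}{\left(2 y \right)}
  3·u^2·u_yy = 3 A^{3} e^{3 y} - 6 A^{2} B e^{2 y} \cos{\left(2 y \right)} - 21 A B^{2} e^{y} \cos^{2}{\left(2 y \right)} - 12 B^{3} \cos^{3}{\left(2 y \right)}
So the left-hand side equals
  3 A^{3} e^{3 y} - 6 A^{2} B e^{2 y} \cos{\left(2 y \right)} + 4 A^{2} e^{2 y} - 21 A B^{2} e^{y} \cos^{2}{\left(2 y \right)} - 6 A B e^{y} \sin{\left(2 y \right)} - 12 B^{3} \cos^{3}{\left(2 y \right)} - 6 B^{2} \sin{\left(2 y \right)} \cos{\left(2 y \right)} - 4 B^{2} \cos^{2}{\left(2 y \right)}
This must equal f(x, y) identically; expanded, f = - 24 e^{3 y} - 48 e^{2 y} \cos{\left(2 y \right)} + 16 e^{2 y} + 24 e^{y} \sin{\left(2 y \right)} + 168 e^{y} \cos^{2}{\left(2 y \right)} - 24 \sin{\left(2 y \right)} \cos{\left(2 y \right)} - 96 \cos^{3}{\left(2 y \right)} - 16 \cos^{2}{\left(2 y \right)}.
Matching coefficients of the independent functions:
  [e^{y} \sin{\left(2 y \right)}]:  - 6 A B = 24
  [e^{y} \cos^{2}{\left(2 y \right)}]:  - 21 A B^{2} = 168
  [e^{2 y} \cos{\left(2 y \right)}]:  - 6 A^{2} B = -48
  [\sin{\left(2 y \right)} \cos{\left(2 y \right)}]:  - 6 B^{2} = -24
  [e^{2 y}]:  4 A^{2} = 16
  [e^{3 y}]:  3 A^{3} = -24
  [\cos^{2}{\left(2 y \right)}]:  - 4 B^{2} = -16
  [\cos^{3}{\left(2 y \right)}]:  - 12 B^{3} = -96
Solving: A = -2, B = 2.
Check against the point condition:
  u(0, 1) = - 2 e + 2 \cos{\left(2 \right)}  ⟹  e A + B \cos{\left(2 \right)} = - 2 e + 2 \cos{\left(2 \right)}  ✓
Hence u(x, y) = - 2 e^{y} + 2 \cos{\left(2 y \right)}.

Answer: u(x, y) = - 2 e^{y} + 2 \cos{\left(2 y \right)}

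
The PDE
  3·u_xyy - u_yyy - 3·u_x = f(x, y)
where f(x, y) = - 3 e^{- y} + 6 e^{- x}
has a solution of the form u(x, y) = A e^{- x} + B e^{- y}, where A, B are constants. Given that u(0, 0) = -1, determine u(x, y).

Substitute the ansatz u = A e^{- x} + B e^{- y} into the left-hand side.
Derivatives of the ansatz:
  u_xyy = 0
  u_yyy = - B e^{- y}
  u_x = - A e^{- x}
Term by term:
  3·u_xyy = 0
  -u_yyy = B e^{- y}
  -3·u_x = 3 A e^{- x}
So the left-hand side equals
  3 A e^{- x} + B e^{- y}
This must equal f(x, y) = - 3 e^{- y} + 6 e^{- x} identically.
Matching coefficients of the independent functions:
  [e^{- x}]:  3 A = 6
  [e^{- y}]:  B = -3
Solving: A = 2, B = -3.
Check against the point condition:
  u(0, 0) = -1  ⟹  A + B = -1  ✓
Hence u(x, y) = - 3 e^{- y} + 2 e^{- x}.

Answer: u(x, y) = - 3 e^{- y} + 2 e^{- x}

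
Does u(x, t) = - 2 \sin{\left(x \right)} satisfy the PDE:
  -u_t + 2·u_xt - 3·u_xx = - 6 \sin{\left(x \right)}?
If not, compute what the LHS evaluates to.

Answer: Yes

Derivation:
Evaluate each term of the left-hand side for u = - 2 \sin{\left(x \right)}.
Derivatives:
  u_t = 0
  u_xt = 0
  u_xx = 2 \sin{\left(x \right)}
Terms:
  -u_t = 0
  2·u_xt = 0
  -3·u_xx = - 6 \sin{\left(x \right)}
Sum: LHS = - 6 \sin{\left(x \right)}
This is exactly the given right-hand side, so u is a solution.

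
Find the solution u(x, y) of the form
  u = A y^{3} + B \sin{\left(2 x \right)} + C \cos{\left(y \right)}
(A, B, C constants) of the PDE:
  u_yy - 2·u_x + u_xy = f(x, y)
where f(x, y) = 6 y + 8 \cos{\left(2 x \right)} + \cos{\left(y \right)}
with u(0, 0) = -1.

Substitute the ansatz u = A y^{3} + B \sin{\left(2 x \right)} + C \cos{\left(y \right)} into the left-hand side.
Derivatives of the ansatz:
  u_yy = 6 A y - C \cos{\left(y \right)}
  u_x = 2 B \cos{\left(2 x \right)}
  u_xy = 0
Term by term:
  u_yy = 6 A y - C \cos{\left(y \right)}
  -2·u_x = - 4 B \cos{\left(2 x \right)}
  u_xy = 0
So the left-hand side equals
  6 A y - 4 B \cos{\left(2 x \right)} - C \cos{\left(y \right)}
This must equal f(x, y) = 6 y + 8 \cos{\left(2 x \right)} + \cos{\left(y \right)} identically.
Matching coefficients of the independent functions:
  [y]:  6 A = 6
  [\cos{\left(2 x \right)}]:  - 4 B = 8
  [\cos{\left(y \right)}]:  - C = 1
Solving: A = 1, B = -2, C = -1.
Check against the point condition:
  u(0, 0) = -1  ⟹  C = -1  ✓
Hence u(x, y) = y^{3} - 2 \sin{\left(2 x \right)} - \cos{\left(y \right)}.

Answer: u(x, y) = y^{3} - 2 \sin{\left(2 x \right)} - \cos{\left(y \right)}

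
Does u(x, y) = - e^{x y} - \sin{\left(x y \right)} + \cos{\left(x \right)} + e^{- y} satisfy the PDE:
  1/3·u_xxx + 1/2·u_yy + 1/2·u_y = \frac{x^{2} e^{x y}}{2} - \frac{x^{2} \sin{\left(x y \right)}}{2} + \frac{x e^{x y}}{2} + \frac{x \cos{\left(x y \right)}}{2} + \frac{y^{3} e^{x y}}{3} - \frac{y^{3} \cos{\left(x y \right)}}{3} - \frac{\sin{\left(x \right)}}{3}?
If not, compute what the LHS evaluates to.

Evaluate each term of the left-hand side for u = - e^{x y} - \sin{\left(x y \right)} + \cos{\left(x \right)} + e^{- y}.
Derivatives:
  u_xxx = - y^{3} e^{x y} + y^{3} \cos{\left(x y \right)} + \sin{\left(x \right)}
  u_yy = - x^{2} e^{x y} + x^{2} \sin{\left(x y \right)} + e^{- y}
  u_y = - x e^{x y} - x \cos{\left(x y \right)} - e^{- y}
Terms:
  1/3·u_xxx = - \frac{y^{3} e^{x y}}{3} + \frac{y^{3} \cos{\left(x y \right)}}{3} + \frac{\sin{\left(x \right)}}{3}
  1/2·u_yy = \frac{\left(x^{2} \left(- e^{x y} + \sin{\left(x y \right)}\right) e^{y} + 1\right) e^{- y}}{2}
  1/2·u_y = \frac{\left(- x \left(e^{x y} + \cos{\left(x y \right)}\right) e^{y} - 1\right) e^{- y}}{2}
Sum: LHS = - \frac{x^{2} e^{x y}}{2} + \frac{x^{2} \sin{\left(x y \right)}}{2} - \frac{x e^{x y}}{2} - \frac{x \cos{\left(x y \right)}}{2} - \frac{y^{3} e^{x y}}{3} + \frac{y^{3} \cos{\left(x y \right)}}{3} + \frac{\sin{\left(x \right)}}{3}
Given right-hand side: \frac{x^{2} e^{x y}}{2} - \frac{x^{2} \sin{\left(x y \right)}}{2} + \frac{x e^{x y}}{2} + \frac{x \cos{\left(x y \right)}}{2} + \frac{y^{3} e^{x y}}{3} - \frac{y^{3} \cos{\left(x y \right)}}{3} - \frac{\sin{\left(x \right)}}{3}. Difference LHS − RHS = - x^{2} e^{x y} + x^{2} \sin{\left(x y \right)} - x e^{x y} - x \cos{\left(x y \right)} - \frac{2 y^{3} e^{x y}}{3} + \frac{2 y^{3} \cos{\left(x y \right)}}{3} + \frac{2 \sin{\left(x \right)}}{3} ≠ 0, so u is not a solution.

Answer: No, the LHS evaluates to - \frac{x^{2} e^{x y}}{2} + \frac{x^{2} \sin{\left(x y \right)}}{2} - \frac{x e^{x y}}{2} - \frac{x \cos{\left(x y \right)}}{2} - \frac{y^{3} e^{x y}}{3} + \frac{y^{3} \cos{\left(x y \right)}}{3} + \frac{\sin{\left(x \right)}}{3}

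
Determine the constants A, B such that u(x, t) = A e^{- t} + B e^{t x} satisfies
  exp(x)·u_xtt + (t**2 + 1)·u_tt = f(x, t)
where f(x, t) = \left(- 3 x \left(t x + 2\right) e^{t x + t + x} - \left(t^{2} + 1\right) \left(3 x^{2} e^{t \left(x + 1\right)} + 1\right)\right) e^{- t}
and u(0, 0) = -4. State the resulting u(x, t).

Answer: u(x, t) = - 3 e^{t x} - e^{- t}

Derivation:
Substitute the ansatz u = A e^{- t} + B e^{t x} into the left-hand side.
Derivatives of the ansatz:
  u_xtt = B t x^{2} e^{t x} + 2 B x e^{t x}
  u_tt = A e^{- t} + B x^{2} e^{t x}
Term by term:
  exp(x)·u_xtt = B t x^{2} e^{x} e^{t x} + 2 B x e^{x} e^{t x}
  (t**2 + 1)·u_tt = A t^{2} e^{- t} + A e^{- t} + B t^{2} x^{2} e^{t x} + B x^{2} e^{t x}
So the left-hand side equals
  A t^{2} e^{- t} + A e^{- t} + B t^{2} x^{2} e^{t x} + B t x^{2} e^{x} e^{t x} + B x^{2} e^{t x} + 2 B x e^{x} e^{t x}
This must equal f(x, t) identically; expanded, f = - 3 t^{2} x^{2} e^{t x} - t^{2} e^{- t} - 3 t x^{2} e^{x} e^{t x} - 3 x^{2} e^{t x} - 6 x e^{x} e^{t x} - e^{- t}.
Matching coefficients of the independent functions:
  [t^{2} e^{- t}, e^{- t}]:  A = -1
  [x^{2} e^{t x}, t^{2} x^{2} e^{t x}, t x^{2} e^{x} e^{t x}]:  B = -3
  [x e^{x} e^{t x}]:  2 B = -6
Solving: A = -1, B = -3.
Check against the point condition:
  u(0, 0) = -4  ⟹  A + B = -4  ✓
Hence u(x, t) = - 3 e^{t x} - e^{- t}.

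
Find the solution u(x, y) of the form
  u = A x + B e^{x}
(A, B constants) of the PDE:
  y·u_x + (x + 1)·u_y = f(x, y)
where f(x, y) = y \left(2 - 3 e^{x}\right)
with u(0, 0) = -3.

Substitute the ansatz u = A x + B e^{x} into the left-hand side.
Derivatives of the ansatz:
  u_x = A + B e^{x}
  u_y = 0
Term by term:
  y·u_x = A y + B y e^{x}
  (x + 1)·u_y = 0
So the left-hand side equals
  A y + B y e^{x}
This must equal f(x, y) identically; expanded, f = - 3 y e^{x} + 2 y.
Matching coefficients of the independent functions:
  [y]:  A = 2
  [y e^{x}]:  B = -3
Solving: A = 2, B = -3.
Check against the point condition:
  u(0, 0) = -3  ⟹  B = -3  ✓
Hence u(x, y) = 2 x - 3 e^{x}.

Answer: u(x, y) = 2 x - 3 e^{x}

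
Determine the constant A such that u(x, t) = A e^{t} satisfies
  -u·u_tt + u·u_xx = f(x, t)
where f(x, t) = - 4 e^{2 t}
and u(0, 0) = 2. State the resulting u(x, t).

Substitute the ansatz u = A e^{t} into the left-hand side.
Derivatives of the ansatz:
  u_tt = A e^{t}
  u_xx = 0
Term by term:
  -u·u_tt = - A^{2} e^{2 t}
  u·u_xx = 0
So the left-hand side equals
  - A^{2} e^{2 t}
This must equal f(x, t) = - 4 e^{2 t} identically.
Matching coefficients of the independent functions:
  [e^{2 t}]:  - A^{2} = -4
These equations allow (A) = (-2) or (2).
Impose the point condition(s):
  u(0, 0) = 2  ⟹  A = 2
Only A = 2 satisfies everything.
Hence u(x, t) = 2 e^{t}.

Answer: u(x, t) = 2 e^{t}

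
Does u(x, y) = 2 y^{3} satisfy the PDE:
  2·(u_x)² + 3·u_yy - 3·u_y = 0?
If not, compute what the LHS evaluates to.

Evaluate each term of the left-hand side for u = 2 y^{3}.
Derivatives:
  u_x = 0
  u_yy = 12 y
  u_y = 6 y^{2}
Terms:
  2·(u_x)² = 0
  3·u_yy = 36 y
  -3·u_y = - 18 y^{2}
Sum: LHS = 18 y \left(2 - y\right)
Given right-hand side: 0. Difference LHS − RHS = 18 y \left(2 - y\right) ≠ 0, so u is not a solution.

Answer: No, the LHS evaluates to 18 y \left(2 - y\right)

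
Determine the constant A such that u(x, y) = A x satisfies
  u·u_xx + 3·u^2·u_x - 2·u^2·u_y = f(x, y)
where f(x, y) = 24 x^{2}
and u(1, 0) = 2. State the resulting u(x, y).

Substitute the ansatz u = A x into the left-hand side.
Derivatives of the ansatz:
  u_xx = 0
  u_x = A
  u_y = 0
Term by term:
  u·u_xx = 0
  3·u^2·u_x = 3 A^{3} x^{2}
  -2·u^2·u_y = 0
So the left-hand side equals
  3 A^{3} x^{2}
This must equal f(x, y) = 24 x^{2} identically.
Matching coefficients of the independent functions:
  [x^{2}]:  3 A^{3} = 24
Solving: A = 2.
Check against the point condition:
  u(1, 0) = 2  ⟹  A = 2  ✓
Hence u(x, y) = 2 x.

Answer: u(x, y) = 2 x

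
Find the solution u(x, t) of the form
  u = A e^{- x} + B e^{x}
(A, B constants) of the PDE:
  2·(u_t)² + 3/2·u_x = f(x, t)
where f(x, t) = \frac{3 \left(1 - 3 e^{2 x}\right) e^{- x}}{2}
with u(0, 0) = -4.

Substitute the ansatz u = A e^{- x} + B e^{x} into the left-hand side.
Derivatives of the ansatz:
  u_t = 0
  u_x = - A e^{- x} + B e^{x}
Term by term:
  2·(u_t)² = 0
  3/2·u_x = - \frac{3 A e^{- x}}{2} + \frac{3 B e^{x}}{2}
So the left-hand side equals
  - \frac{3 A e^{- x}}{2} + \frac{3 B e^{x}}{2}
This must equal f(x, t) identically; expanded, f = - \frac{9 e^{x}}{2} + \frac{3 e^{- x}}{2}.
Matching coefficients of the independent functions:
  [e^{- x}]:  - \frac{3 A}{2} = \frac{3}{2}
  [e^{x}]:  \frac{3 B}{2} = - \frac{9}{2}
Solving: A = -1, B = -3.
Check against the point condition:
  u(0, 0) = -4  ⟹  A + B = -4  ✓
Hence u(x, t) = - 3 e^{x} - e^{- x}.

Answer: u(x, t) = - 3 e^{x} - e^{- x}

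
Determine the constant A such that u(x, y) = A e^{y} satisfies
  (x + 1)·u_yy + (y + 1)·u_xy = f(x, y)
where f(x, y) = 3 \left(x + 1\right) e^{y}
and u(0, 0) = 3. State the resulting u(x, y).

Substitute the ansatz u = A e^{y} into the left-hand side.
Derivatives of the ansatz:
  u_yy = A e^{y}
  u_xy = 0
Term by term:
  (x + 1)·u_yy = A x e^{y} + A e^{y}
  (y + 1)·u_xy = 0
So the left-hand side equals
  A x e^{y} + A e^{y}
This must equal f(x, y) identically; expanded, f = 3 x e^{y} + 3 e^{y}.
Matching coefficients of the independent functions:
  [x e^{y}, e^{y}]:  A = 3
Solving: A = 3.
Check against the point condition:
  u(0, 0) = 3  ⟹  A = 3  ✓
Hence u(x, y) = 3 e^{y}.

Answer: u(x, y) = 3 e^{y}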